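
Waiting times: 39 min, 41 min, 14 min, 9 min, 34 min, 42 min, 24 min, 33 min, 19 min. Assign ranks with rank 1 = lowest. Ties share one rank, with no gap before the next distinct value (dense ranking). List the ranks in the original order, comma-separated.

Sorted (ascending): 9, 14, 19, 24, 33, 34, 39, 41, 42
No ties — each value takes its position as its rank.

7, 8, 2, 1, 6, 9, 4, 5, 3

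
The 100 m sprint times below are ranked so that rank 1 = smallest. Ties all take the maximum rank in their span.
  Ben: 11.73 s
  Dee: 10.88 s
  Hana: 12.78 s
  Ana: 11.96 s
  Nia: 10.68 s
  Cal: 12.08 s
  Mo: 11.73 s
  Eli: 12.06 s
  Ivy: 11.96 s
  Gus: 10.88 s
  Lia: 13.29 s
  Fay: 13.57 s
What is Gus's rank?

3

Sorted (ascending): 10.68, 10.88, 10.88, 11.73, 11.73, 11.96, 11.96, 12.06, 12.08, 12.78, 13.29, 13.57
The 2 values of 10.88 occupy positions 2–3 → each gets rank 3.
The 2 values of 11.73 occupy positions 4–5 → each gets rank 5.
The 2 values of 11.96 occupy positions 6–7 → each gets rank 7.
Gus has value 10.88 s → rank 3.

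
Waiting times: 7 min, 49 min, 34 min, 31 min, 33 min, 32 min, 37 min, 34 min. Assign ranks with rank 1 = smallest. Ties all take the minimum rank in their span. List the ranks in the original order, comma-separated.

Sorted (ascending): 7, 31, 32, 33, 34, 34, 37, 49
The 2 values of 34 occupy positions 5–6 → each gets rank 5.

1, 8, 5, 2, 4, 3, 7, 5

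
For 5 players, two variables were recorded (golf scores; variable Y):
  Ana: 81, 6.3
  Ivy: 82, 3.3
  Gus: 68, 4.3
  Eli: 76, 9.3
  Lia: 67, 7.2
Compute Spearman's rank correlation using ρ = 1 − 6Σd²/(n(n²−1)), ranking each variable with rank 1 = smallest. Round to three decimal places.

-0.500

Ranks of variable 1: 4, 5, 2, 3, 1
Ranks of variable 2: 3, 1, 2, 5, 4
d = r₁ − r₂: 1, 4, 0, -2, -3
d²: 1, 16, 0, 4, 9; Σd² = 30
ρ = 1 − 6·30/(5·24) = 1 − 180/120 = -0.500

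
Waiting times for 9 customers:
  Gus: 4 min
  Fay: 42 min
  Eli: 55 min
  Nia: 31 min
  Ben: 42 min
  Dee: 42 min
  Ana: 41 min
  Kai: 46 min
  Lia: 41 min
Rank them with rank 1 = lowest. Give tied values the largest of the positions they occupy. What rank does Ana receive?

4

Sorted (ascending): 4, 31, 41, 41, 42, 42, 42, 46, 55
The 2 values of 41 occupy positions 3–4 → each gets rank 4.
The 3 values of 42 occupy positions 5–7 → each gets rank 7.
Ana has value 41 min → rank 4.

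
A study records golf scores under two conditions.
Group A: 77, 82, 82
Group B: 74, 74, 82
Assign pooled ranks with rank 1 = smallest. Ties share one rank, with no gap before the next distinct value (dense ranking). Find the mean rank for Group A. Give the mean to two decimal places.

2.67

Sorted (ascending): 74, 74, 77, 82, 82, 82
The 2 values of 74 share dense rank 1.
The 3 values of 82 share dense rank 3.
Remaining distinct values take the next consecutive integers.
Group A values → pooled ranks: 77→2, 82→3, 82→3
Mean rank = (2 + 3 + 3) / 3 = 2.67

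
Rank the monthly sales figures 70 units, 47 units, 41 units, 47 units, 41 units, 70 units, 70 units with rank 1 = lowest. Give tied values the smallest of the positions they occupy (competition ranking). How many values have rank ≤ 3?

Sorted (ascending): 41, 41, 47, 47, 70, 70, 70
The 2 values of 41 occupy positions 1–2 → each gets rank 1.
The 2 values of 47 occupy positions 3–4 → each gets rank 3.
The 3 values of 70 occupy positions 5–7 → each gets rank 5.
Ranks ≤ 3: {1, 1, 3, 3} → 4 values.

4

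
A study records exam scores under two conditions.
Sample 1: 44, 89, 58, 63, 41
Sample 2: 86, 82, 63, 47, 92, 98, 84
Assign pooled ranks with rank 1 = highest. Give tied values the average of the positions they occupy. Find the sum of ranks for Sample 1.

Sorted (descending): 98, 92, 89, 86, 84, 82, 63, 63, 58, 47, 44, 41
The 2 values of 63 occupy positions 7–8 → average rank (7+8)/2 = 7.5.
Sample 1 values → pooled ranks: 44→11, 89→3, 58→9, 63→7.5, 41→12
Rank sum = 11 + 3 + 9 + 7.5 + 12 = 42.5

42.5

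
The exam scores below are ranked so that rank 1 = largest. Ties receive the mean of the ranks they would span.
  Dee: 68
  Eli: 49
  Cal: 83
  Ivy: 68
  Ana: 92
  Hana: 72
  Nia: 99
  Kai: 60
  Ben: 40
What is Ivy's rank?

Sorted (descending): 99, 92, 83, 72, 68, 68, 60, 49, 40
The 2 values of 68 occupy positions 5–6 → average rank (5+6)/2 = 5.5.
Ivy has value 68 → rank 5.5.

5.5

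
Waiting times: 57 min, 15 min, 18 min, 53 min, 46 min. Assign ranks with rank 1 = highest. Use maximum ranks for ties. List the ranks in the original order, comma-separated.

Sorted (descending): 57, 53, 46, 18, 15
No ties — each value takes its position as its rank.

1, 5, 4, 2, 3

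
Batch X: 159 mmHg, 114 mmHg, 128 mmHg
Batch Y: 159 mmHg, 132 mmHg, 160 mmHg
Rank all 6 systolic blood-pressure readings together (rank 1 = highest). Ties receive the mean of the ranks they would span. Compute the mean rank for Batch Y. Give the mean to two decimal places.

2.50

Sorted (descending): 160, 159, 159, 132, 128, 114
The 2 values of 159 occupy positions 2–3 → average rank (2+3)/2 = 2.5.
Batch Y values → pooled ranks: 159→2.5, 132→4, 160→1
Mean rank = (2.5 + 4 + 1) / 3 = 2.50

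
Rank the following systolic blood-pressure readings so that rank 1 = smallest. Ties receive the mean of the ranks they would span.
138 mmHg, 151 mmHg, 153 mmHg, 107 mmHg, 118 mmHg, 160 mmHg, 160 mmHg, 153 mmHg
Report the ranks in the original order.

Sorted (ascending): 107, 118, 138, 151, 153, 153, 160, 160
The 2 values of 153 occupy positions 5–6 → average rank (5+6)/2 = 5.5.
The 2 values of 160 occupy positions 7–8 → average rank (7+8)/2 = 7.5.

3, 4, 5.5, 1, 2, 7.5, 7.5, 5.5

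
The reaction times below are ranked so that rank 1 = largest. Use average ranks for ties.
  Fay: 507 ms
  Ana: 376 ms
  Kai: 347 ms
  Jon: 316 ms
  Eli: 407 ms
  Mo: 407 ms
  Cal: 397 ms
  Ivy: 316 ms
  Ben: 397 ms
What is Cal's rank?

Sorted (descending): 507, 407, 407, 397, 397, 376, 347, 316, 316
The 2 values of 407 occupy positions 2–3 → average rank (2+3)/2 = 2.5.
The 2 values of 397 occupy positions 4–5 → average rank (4+5)/2 = 4.5.
The 2 values of 316 occupy positions 8–9 → average rank (8+9)/2 = 8.5.
Cal has value 397 ms → rank 4.5.

4.5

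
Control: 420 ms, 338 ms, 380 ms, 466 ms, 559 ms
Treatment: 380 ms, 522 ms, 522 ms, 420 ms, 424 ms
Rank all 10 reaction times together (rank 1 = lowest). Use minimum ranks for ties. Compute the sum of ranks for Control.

Sorted (ascending): 338, 380, 380, 420, 420, 424, 466, 522, 522, 559
The 2 values of 380 occupy positions 2–3 → each gets rank 2.
The 2 values of 420 occupy positions 4–5 → each gets rank 4.
The 2 values of 522 occupy positions 8–9 → each gets rank 8.
Control values → pooled ranks: 420→4, 338→1, 380→2, 466→7, 559→10
Rank sum = 4 + 1 + 2 + 7 + 10 = 24

24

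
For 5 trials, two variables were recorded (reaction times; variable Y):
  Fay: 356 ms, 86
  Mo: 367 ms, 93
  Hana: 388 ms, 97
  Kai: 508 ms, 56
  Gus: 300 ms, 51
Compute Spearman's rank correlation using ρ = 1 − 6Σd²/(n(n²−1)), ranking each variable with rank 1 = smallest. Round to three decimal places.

Ranks of variable 1: 2, 3, 4, 5, 1
Ranks of variable 2: 3, 4, 5, 2, 1
d = r₁ − r₂: -1, -1, -1, 3, 0
d²: 1, 1, 1, 9, 0; Σd² = 12
ρ = 1 − 6·12/(5·24) = 1 − 72/120 = 0.400

0.400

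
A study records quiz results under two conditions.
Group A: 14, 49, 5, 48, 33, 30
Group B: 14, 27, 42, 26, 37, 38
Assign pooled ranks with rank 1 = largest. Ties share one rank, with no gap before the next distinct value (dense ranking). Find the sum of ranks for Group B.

Sorted (descending): 49, 48, 42, 38, 37, 33, 30, 27, 26, 14, 14, 5
The 2 values of 14 share dense rank 10.
Remaining distinct values take the next consecutive integers.
Group B values → pooled ranks: 14→10, 27→8, 42→3, 26→9, 37→5, 38→4
Rank sum = 10 + 8 + 3 + 9 + 5 + 4 = 39

39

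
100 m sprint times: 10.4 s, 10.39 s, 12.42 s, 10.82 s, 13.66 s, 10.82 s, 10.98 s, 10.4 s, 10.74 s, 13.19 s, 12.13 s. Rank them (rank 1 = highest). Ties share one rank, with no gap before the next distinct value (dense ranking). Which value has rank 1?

Sorted (descending): 13.66, 13.19, 12.42, 12.13, 10.98, 10.82, 10.82, 10.74, 10.4, 10.4, 10.39
The 2 values of 10.82 share dense rank 6.
The 2 values of 10.4 share dense rank 8.
Remaining distinct values take the next consecutive integers.
Rank 1 → value 13.66.

13.66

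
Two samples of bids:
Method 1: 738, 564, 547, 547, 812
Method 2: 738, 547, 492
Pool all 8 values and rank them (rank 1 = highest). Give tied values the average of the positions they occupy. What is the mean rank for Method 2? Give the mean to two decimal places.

Sorted (descending): 812, 738, 738, 564, 547, 547, 547, 492
The 2 values of 738 occupy positions 2–3 → average rank (2+3)/2 = 2.5.
The 3 values of 547 occupy positions 5–7 → average rank 6.
Method 2 values → pooled ranks: 738→2.5, 547→6, 492→8
Mean rank = (2.5 + 6 + 8) / 3 = 5.50

5.50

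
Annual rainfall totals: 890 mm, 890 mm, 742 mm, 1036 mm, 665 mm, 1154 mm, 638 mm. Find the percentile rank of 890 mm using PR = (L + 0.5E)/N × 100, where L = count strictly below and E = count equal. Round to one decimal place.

57.1

N = 7.
Strictly below 890: 3. Equal to 890: 2.
PR = (3 + 0.5·2)/7 × 100 = 57.1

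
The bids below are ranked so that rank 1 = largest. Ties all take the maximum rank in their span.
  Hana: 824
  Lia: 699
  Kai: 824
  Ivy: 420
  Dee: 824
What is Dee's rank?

3

Sorted (descending): 824, 824, 824, 699, 420
The 3 values of 824 occupy positions 1–3 → each gets rank 3.
Dee has value 824 → rank 3.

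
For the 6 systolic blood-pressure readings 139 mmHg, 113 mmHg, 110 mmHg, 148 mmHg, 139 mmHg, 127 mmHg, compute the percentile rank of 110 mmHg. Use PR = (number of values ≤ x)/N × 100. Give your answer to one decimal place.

N = 6.
Strictly below 110: 0. Equal to 110: 1.
PR = 1/6 × 100 = 16.7

16.7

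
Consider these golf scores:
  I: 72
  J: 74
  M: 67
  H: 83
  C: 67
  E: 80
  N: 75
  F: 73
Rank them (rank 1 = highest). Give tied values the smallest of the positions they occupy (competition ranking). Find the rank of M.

Sorted (descending): 83, 80, 75, 74, 73, 72, 67, 67
The 2 values of 67 occupy positions 7–8 → each gets rank 7.
M has value 67 → rank 7.

7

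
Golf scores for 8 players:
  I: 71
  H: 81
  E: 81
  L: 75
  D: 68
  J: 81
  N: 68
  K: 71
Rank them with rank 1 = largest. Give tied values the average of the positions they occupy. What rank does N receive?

7.5

Sorted (descending): 81, 81, 81, 75, 71, 71, 68, 68
The 3 values of 81 occupy positions 1–3 → average rank 2.
The 2 values of 71 occupy positions 5–6 → average rank (5+6)/2 = 5.5.
The 2 values of 68 occupy positions 7–8 → average rank (7+8)/2 = 7.5.
N has value 68 → rank 7.5.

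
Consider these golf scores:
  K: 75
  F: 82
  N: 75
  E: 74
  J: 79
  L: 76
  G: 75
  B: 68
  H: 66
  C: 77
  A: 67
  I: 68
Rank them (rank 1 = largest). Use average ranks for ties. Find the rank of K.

6

Sorted (descending): 82, 79, 77, 76, 75, 75, 75, 74, 68, 68, 67, 66
The 3 values of 75 occupy positions 5–7 → average rank 6.
The 2 values of 68 occupy positions 9–10 → average rank (9+10)/2 = 9.5.
K has value 75 → rank 6.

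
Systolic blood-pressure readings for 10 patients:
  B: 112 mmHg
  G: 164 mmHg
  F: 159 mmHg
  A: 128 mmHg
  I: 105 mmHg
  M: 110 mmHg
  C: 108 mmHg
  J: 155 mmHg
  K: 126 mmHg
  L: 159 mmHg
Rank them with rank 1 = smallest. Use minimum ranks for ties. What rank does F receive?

Sorted (ascending): 105, 108, 110, 112, 126, 128, 155, 159, 159, 164
The 2 values of 159 occupy positions 8–9 → each gets rank 8.
F has value 159 mmHg → rank 8.

8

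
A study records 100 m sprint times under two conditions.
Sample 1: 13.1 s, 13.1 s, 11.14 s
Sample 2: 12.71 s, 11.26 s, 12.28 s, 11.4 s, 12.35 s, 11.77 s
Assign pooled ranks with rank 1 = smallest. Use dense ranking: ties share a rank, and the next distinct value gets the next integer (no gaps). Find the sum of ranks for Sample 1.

Sorted (ascending): 11.14, 11.26, 11.4, 11.77, 12.28, 12.35, 12.71, 13.1, 13.1
The 2 values of 13.1 share dense rank 8.
Remaining distinct values take the next consecutive integers.
Sample 1 values → pooled ranks: 13.1→8, 13.1→8, 11.14→1
Rank sum = 8 + 8 + 1 = 17

17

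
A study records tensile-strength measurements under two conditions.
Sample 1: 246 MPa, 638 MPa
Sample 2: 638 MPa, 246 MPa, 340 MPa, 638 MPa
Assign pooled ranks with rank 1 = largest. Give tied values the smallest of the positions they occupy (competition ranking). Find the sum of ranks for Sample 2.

11

Sorted (descending): 638, 638, 638, 340, 246, 246
The 3 values of 638 occupy positions 1–3 → each gets rank 1.
The 2 values of 246 occupy positions 5–6 → each gets rank 5.
Sample 2 values → pooled ranks: 638→1, 246→5, 340→4, 638→1
Rank sum = 1 + 5 + 4 + 1 = 11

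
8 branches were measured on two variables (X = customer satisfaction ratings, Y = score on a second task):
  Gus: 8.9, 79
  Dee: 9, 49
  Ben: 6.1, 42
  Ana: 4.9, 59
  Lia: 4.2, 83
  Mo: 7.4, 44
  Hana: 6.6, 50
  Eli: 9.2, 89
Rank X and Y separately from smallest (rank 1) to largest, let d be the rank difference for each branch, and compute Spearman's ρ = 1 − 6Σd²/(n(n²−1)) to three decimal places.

0.119

Ranks of variable 1: 6, 7, 3, 2, 1, 5, 4, 8
Ranks of variable 2: 6, 3, 1, 5, 7, 2, 4, 8
d = r₁ − r₂: 0, 4, 2, -3, -6, 3, 0, 0
d²: 0, 16, 4, 9, 36, 9, 0, 0; Σd² = 74
ρ = 1 − 6·74/(8·63) = 1 − 444/504 = 0.119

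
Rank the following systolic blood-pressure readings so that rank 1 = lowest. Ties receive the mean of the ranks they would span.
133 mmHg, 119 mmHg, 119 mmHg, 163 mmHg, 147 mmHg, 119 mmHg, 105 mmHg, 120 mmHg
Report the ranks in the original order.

Sorted (ascending): 105, 119, 119, 119, 120, 133, 147, 163
The 3 values of 119 occupy positions 2–4 → average rank 3.

6, 3, 3, 8, 7, 3, 1, 5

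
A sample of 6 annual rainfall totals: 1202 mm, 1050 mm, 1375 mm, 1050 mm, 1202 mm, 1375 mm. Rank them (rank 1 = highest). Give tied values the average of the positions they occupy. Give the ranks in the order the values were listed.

3.5, 5.5, 1.5, 5.5, 3.5, 1.5

Sorted (descending): 1375, 1375, 1202, 1202, 1050, 1050
The 2 values of 1375 occupy positions 1–2 → average rank (1+2)/2 = 1.5.
The 2 values of 1202 occupy positions 3–4 → average rank (3+4)/2 = 3.5.
The 2 values of 1050 occupy positions 5–6 → average rank (5+6)/2 = 5.5.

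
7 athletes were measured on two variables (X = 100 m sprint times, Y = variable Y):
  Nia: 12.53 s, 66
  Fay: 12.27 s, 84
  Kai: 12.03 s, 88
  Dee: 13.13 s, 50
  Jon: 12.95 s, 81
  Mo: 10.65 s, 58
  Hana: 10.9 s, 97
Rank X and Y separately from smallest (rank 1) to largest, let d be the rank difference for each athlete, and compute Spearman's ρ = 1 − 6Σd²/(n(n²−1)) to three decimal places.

-0.429

Ranks of variable 1: 5, 4, 3, 7, 6, 1, 2
Ranks of variable 2: 3, 5, 6, 1, 4, 2, 7
d = r₁ − r₂: 2, -1, -3, 6, 2, -1, -5
d²: 4, 1, 9, 36, 4, 1, 25; Σd² = 80
ρ = 1 − 6·80/(7·48) = 1 − 480/336 = -0.429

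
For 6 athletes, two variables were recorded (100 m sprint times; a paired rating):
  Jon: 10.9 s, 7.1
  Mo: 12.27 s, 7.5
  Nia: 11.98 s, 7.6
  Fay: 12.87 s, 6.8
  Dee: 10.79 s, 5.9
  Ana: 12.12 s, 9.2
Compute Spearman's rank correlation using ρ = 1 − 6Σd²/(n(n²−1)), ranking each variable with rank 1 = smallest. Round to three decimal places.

Ranks of variable 1: 2, 5, 3, 6, 1, 4
Ranks of variable 2: 3, 4, 5, 2, 1, 6
d = r₁ − r₂: -1, 1, -2, 4, 0, -2
d²: 1, 1, 4, 16, 0, 4; Σd² = 26
ρ = 1 − 6·26/(6·35) = 1 − 156/210 = 0.257

0.257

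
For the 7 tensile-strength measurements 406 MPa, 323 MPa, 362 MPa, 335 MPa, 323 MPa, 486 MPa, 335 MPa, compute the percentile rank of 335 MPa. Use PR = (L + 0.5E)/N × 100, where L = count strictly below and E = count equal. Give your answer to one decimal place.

42.9

N = 7.
Strictly below 335: 2. Equal to 335: 2.
PR = (2 + 0.5·2)/7 × 100 = 42.9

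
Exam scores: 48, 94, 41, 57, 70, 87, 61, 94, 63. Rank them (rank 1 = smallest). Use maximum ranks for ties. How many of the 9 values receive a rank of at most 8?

7

Sorted (ascending): 41, 48, 57, 61, 63, 70, 87, 94, 94
The 2 values of 94 occupy positions 8–9 → each gets rank 9.
Ranks ≤ 8: {1, 2, 3, 4, 5, 6, 7} → 7 values.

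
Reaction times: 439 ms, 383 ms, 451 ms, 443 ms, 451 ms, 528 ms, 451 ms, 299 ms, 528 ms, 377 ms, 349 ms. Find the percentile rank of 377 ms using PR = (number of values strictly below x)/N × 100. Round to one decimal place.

18.2

N = 11.
Strictly below 377: 2. Equal to 377: 1.
PR = 2/11 × 100 = 18.2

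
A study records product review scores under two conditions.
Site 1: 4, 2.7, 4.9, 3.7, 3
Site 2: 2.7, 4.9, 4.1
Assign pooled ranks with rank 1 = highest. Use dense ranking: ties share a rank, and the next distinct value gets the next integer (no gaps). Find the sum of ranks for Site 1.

19

Sorted (descending): 4.9, 4.9, 4.1, 4, 3.7, 3, 2.7, 2.7
The 2 values of 4.9 share dense rank 1.
The 2 values of 2.7 share dense rank 6.
Remaining distinct values take the next consecutive integers.
Site 1 values → pooled ranks: 4→3, 2.7→6, 4.9→1, 3.7→4, 3→5
Rank sum = 3 + 6 + 1 + 4 + 5 = 19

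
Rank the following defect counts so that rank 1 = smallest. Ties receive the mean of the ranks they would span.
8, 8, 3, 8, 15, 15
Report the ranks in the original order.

Sorted (ascending): 3, 8, 8, 8, 15, 15
The 3 values of 8 occupy positions 2–4 → average rank 3.
The 2 values of 15 occupy positions 5–6 → average rank (5+6)/2 = 5.5.

3, 3, 1, 3, 5.5, 5.5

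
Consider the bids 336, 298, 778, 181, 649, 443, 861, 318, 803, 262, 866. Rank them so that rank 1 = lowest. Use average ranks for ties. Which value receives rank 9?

Sorted (ascending): 181, 262, 298, 318, 336, 443, 649, 778, 803, 861, 866
No ties — each value takes its position as its rank.
Rank 9 → value 803.

803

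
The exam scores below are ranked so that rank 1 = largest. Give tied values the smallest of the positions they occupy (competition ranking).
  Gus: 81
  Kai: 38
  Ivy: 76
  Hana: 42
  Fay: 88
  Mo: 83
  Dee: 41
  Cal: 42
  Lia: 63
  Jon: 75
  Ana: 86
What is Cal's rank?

Sorted (descending): 88, 86, 83, 81, 76, 75, 63, 42, 42, 41, 38
The 2 values of 42 occupy positions 8–9 → each gets rank 8.
Cal has value 42 → rank 8.

8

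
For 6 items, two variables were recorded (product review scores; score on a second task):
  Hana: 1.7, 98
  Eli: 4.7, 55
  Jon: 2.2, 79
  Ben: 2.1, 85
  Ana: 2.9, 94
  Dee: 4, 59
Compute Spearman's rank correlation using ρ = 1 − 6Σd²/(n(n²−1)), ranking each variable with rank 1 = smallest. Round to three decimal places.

Ranks of variable 1: 1, 6, 3, 2, 4, 5
Ranks of variable 2: 6, 1, 3, 4, 5, 2
d = r₁ − r₂: -5, 5, 0, -2, -1, 3
d²: 25, 25, 0, 4, 1, 9; Σd² = 64
ρ = 1 − 6·64/(6·35) = 1 − 384/210 = -0.829

-0.829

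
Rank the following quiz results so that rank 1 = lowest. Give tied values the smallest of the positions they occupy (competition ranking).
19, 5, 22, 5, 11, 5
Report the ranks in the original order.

Sorted (ascending): 5, 5, 5, 11, 19, 22
The 3 values of 5 occupy positions 1–3 → each gets rank 1.

5, 1, 6, 1, 4, 1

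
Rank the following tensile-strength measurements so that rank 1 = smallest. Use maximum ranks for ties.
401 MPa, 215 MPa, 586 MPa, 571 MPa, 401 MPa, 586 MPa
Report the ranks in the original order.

Sorted (ascending): 215, 401, 401, 571, 586, 586
The 2 values of 401 occupy positions 2–3 → each gets rank 3.
The 2 values of 586 occupy positions 5–6 → each gets rank 6.

3, 1, 6, 4, 3, 6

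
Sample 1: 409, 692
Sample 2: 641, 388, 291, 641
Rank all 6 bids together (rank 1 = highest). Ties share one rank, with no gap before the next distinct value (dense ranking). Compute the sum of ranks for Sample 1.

Sorted (descending): 692, 641, 641, 409, 388, 291
The 2 values of 641 share dense rank 2.
Remaining distinct values take the next consecutive integers.
Sample 1 values → pooled ranks: 409→3, 692→1
Rank sum = 3 + 1 = 4

4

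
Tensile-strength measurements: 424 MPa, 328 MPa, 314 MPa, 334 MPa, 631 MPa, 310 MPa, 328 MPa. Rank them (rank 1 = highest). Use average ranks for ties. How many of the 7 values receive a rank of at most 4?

3

Sorted (descending): 631, 424, 334, 328, 328, 314, 310
The 2 values of 328 occupy positions 4–5 → average rank (4+5)/2 = 4.5.
Ranks ≤ 4: {1, 2, 3} → 3 values.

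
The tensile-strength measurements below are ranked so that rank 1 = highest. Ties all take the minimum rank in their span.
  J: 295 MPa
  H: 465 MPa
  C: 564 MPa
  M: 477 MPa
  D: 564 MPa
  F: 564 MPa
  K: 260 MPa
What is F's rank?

Sorted (descending): 564, 564, 564, 477, 465, 295, 260
The 3 values of 564 occupy positions 1–3 → each gets rank 1.
F has value 564 MPa → rank 1.

1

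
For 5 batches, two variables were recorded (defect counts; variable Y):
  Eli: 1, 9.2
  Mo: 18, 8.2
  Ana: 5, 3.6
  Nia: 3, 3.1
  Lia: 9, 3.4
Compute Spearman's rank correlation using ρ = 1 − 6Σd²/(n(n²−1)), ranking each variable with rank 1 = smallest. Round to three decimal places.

Ranks of variable 1: 1, 5, 3, 2, 4
Ranks of variable 2: 5, 4, 3, 1, 2
d = r₁ − r₂: -4, 1, 0, 1, 2
d²: 16, 1, 0, 1, 4; Σd² = 22
ρ = 1 − 6·22/(5·24) = 1 − 132/120 = -0.100

-0.100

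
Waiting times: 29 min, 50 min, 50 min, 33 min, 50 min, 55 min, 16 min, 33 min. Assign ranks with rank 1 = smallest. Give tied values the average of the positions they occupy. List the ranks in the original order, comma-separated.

Sorted (ascending): 16, 29, 33, 33, 50, 50, 50, 55
The 2 values of 33 occupy positions 3–4 → average rank (3+4)/2 = 3.5.
The 3 values of 50 occupy positions 5–7 → average rank 6.

2, 6, 6, 3.5, 6, 8, 1, 3.5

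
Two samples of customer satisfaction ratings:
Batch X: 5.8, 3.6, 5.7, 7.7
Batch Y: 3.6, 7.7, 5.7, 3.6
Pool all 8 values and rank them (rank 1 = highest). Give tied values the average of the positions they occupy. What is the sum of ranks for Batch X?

16

Sorted (descending): 7.7, 7.7, 5.8, 5.7, 5.7, 3.6, 3.6, 3.6
The 2 values of 7.7 occupy positions 1–2 → average rank (1+2)/2 = 1.5.
The 2 values of 5.7 occupy positions 4–5 → average rank (4+5)/2 = 4.5.
The 3 values of 3.6 occupy positions 6–8 → average rank 7.
Batch X values → pooled ranks: 5.8→3, 3.6→7, 5.7→4.5, 7.7→1.5
Rank sum = 3 + 7 + 4.5 + 1.5 = 16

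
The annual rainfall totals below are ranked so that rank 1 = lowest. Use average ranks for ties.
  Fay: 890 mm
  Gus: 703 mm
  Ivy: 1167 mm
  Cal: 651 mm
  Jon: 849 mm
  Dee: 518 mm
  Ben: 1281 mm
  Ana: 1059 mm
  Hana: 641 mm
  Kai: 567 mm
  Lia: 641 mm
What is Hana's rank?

3.5

Sorted (ascending): 518, 567, 641, 641, 651, 703, 849, 890, 1059, 1167, 1281
The 2 values of 641 occupy positions 3–4 → average rank (3+4)/2 = 3.5.
Hana has value 641 mm → rank 3.5.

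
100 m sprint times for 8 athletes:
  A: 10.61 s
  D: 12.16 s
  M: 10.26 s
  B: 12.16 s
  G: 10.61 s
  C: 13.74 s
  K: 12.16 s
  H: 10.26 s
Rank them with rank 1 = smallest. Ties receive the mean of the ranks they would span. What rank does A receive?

3.5

Sorted (ascending): 10.26, 10.26, 10.61, 10.61, 12.16, 12.16, 12.16, 13.74
The 2 values of 10.26 occupy positions 1–2 → average rank (1+2)/2 = 1.5.
The 2 values of 10.61 occupy positions 3–4 → average rank (3+4)/2 = 3.5.
The 3 values of 12.16 occupy positions 5–7 → average rank 6.
A has value 10.61 s → rank 3.5.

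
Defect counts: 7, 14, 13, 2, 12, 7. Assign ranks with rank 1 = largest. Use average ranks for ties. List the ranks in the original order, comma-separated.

Sorted (descending): 14, 13, 12, 7, 7, 2
The 2 values of 7 occupy positions 4–5 → average rank (4+5)/2 = 4.5.

4.5, 1, 2, 6, 3, 4.5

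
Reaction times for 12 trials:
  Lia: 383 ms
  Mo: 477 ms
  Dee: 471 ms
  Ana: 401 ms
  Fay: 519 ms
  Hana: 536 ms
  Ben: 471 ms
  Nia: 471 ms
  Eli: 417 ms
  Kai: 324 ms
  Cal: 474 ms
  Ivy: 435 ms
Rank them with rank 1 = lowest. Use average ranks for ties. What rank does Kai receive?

Sorted (ascending): 324, 383, 401, 417, 435, 471, 471, 471, 474, 477, 519, 536
The 3 values of 471 occupy positions 6–8 → average rank 7.
Kai has value 324 ms → rank 1.

1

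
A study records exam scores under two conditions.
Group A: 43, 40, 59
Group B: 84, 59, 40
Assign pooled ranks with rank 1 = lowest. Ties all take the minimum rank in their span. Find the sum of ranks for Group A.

8

Sorted (ascending): 40, 40, 43, 59, 59, 84
The 2 values of 40 occupy positions 1–2 → each gets rank 1.
The 2 values of 59 occupy positions 4–5 → each gets rank 4.
Group A values → pooled ranks: 43→3, 40→1, 59→4
Rank sum = 3 + 1 + 4 = 8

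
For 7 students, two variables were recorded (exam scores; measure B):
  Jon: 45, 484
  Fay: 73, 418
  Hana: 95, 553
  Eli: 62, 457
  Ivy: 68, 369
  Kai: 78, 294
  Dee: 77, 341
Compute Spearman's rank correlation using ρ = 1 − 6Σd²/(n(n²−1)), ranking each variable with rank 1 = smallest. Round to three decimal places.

Ranks of variable 1: 1, 4, 7, 2, 3, 6, 5
Ranks of variable 2: 6, 4, 7, 5, 3, 1, 2
d = r₁ − r₂: -5, 0, 0, -3, 0, 5, 3
d²: 25, 0, 0, 9, 0, 25, 9; Σd² = 68
ρ = 1 − 6·68/(7·48) = 1 − 408/336 = -0.214

-0.214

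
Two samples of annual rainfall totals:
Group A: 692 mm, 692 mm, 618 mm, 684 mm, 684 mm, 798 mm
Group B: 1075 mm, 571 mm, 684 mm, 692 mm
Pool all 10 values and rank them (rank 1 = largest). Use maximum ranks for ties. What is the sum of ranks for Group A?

Sorted (descending): 1075, 798, 692, 692, 692, 684, 684, 684, 618, 571
The 3 values of 692 occupy positions 3–5 → each gets rank 5.
The 3 values of 684 occupy positions 6–8 → each gets rank 8.
Group A values → pooled ranks: 692→5, 692→5, 618→9, 684→8, 684→8, 798→2
Rank sum = 5 + 5 + 9 + 8 + 8 + 2 = 37

37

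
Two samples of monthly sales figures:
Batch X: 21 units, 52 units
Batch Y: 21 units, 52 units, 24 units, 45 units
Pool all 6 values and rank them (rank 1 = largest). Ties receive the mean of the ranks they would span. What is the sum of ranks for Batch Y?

14

Sorted (descending): 52, 52, 45, 24, 21, 21
The 2 values of 52 occupy positions 1–2 → average rank (1+2)/2 = 1.5.
The 2 values of 21 occupy positions 5–6 → average rank (5+6)/2 = 5.5.
Batch Y values → pooled ranks: 21→5.5, 52→1.5, 24→4, 45→3
Rank sum = 5.5 + 1.5 + 4 + 3 = 14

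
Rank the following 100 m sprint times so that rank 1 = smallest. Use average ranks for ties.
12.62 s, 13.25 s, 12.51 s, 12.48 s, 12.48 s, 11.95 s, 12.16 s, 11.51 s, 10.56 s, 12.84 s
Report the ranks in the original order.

Sorted (ascending): 10.56, 11.51, 11.95, 12.16, 12.48, 12.48, 12.51, 12.62, 12.84, 13.25
The 2 values of 12.48 occupy positions 5–6 → average rank (5+6)/2 = 5.5.

8, 10, 7, 5.5, 5.5, 3, 4, 2, 1, 9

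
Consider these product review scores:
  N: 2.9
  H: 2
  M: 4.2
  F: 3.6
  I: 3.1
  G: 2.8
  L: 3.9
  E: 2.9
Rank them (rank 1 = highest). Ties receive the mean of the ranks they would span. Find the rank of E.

5.5

Sorted (descending): 4.2, 3.9, 3.6, 3.1, 2.9, 2.9, 2.8, 2
The 2 values of 2.9 occupy positions 5–6 → average rank (5+6)/2 = 5.5.
E has value 2.9 → rank 5.5.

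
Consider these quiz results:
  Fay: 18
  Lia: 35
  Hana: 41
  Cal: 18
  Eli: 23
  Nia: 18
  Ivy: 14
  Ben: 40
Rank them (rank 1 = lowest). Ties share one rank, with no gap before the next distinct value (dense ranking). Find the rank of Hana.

Sorted (ascending): 14, 18, 18, 18, 23, 35, 40, 41
The 3 values of 18 share dense rank 2.
Remaining distinct values take the next consecutive integers.
Hana has value 41 → rank 6.

6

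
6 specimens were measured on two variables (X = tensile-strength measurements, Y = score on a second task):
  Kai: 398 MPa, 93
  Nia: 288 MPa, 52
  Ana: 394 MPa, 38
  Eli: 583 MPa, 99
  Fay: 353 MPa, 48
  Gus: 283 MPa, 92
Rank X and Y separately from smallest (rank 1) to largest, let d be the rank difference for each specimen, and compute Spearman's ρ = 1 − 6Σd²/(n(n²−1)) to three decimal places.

Ranks of variable 1: 5, 2, 4, 6, 3, 1
Ranks of variable 2: 5, 3, 1, 6, 2, 4
d = r₁ − r₂: 0, -1, 3, 0, 1, -3
d²: 0, 1, 9, 0, 1, 9; Σd² = 20
ρ = 1 − 6·20/(6·35) = 1 − 120/210 = 0.429

0.429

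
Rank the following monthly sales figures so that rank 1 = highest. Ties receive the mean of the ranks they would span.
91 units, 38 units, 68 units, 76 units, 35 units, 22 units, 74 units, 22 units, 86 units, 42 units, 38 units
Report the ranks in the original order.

1, 7.5, 5, 3, 9, 10.5, 4, 10.5, 2, 6, 7.5

Sorted (descending): 91, 86, 76, 74, 68, 42, 38, 38, 35, 22, 22
The 2 values of 38 occupy positions 7–8 → average rank (7+8)/2 = 7.5.
The 2 values of 22 occupy positions 10–11 → average rank (10+11)/2 = 10.5.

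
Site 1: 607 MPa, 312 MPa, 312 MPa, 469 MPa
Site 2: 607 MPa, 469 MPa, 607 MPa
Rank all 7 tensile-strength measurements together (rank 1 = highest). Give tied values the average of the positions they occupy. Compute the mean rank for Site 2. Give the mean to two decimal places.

2.83

Sorted (descending): 607, 607, 607, 469, 469, 312, 312
The 3 values of 607 occupy positions 1–3 → average rank 2.
The 2 values of 469 occupy positions 4–5 → average rank (4+5)/2 = 4.5.
The 2 values of 312 occupy positions 6–7 → average rank (6+7)/2 = 6.5.
Site 2 values → pooled ranks: 607→2, 469→4.5, 607→2
Mean rank = (2 + 4.5 + 2) / 3 = 2.83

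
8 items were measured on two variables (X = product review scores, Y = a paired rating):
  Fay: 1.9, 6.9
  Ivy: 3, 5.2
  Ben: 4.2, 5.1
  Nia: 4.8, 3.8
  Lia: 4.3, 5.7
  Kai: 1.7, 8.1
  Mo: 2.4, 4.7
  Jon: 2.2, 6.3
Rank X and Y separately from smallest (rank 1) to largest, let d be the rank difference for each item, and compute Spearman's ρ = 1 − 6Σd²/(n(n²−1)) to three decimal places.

Ranks of variable 1: 2, 5, 6, 8, 7, 1, 4, 3
Ranks of variable 2: 7, 4, 3, 1, 5, 8, 2, 6
d = r₁ − r₂: -5, 1, 3, 7, 2, -7, 2, -3
d²: 25, 1, 9, 49, 4, 49, 4, 9; Σd² = 150
ρ = 1 − 6·150/(8·63) = 1 − 900/504 = -0.786

-0.786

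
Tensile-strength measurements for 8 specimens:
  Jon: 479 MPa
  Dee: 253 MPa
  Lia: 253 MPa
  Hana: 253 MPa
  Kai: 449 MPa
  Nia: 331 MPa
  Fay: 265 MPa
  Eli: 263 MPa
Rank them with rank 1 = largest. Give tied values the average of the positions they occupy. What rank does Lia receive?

7

Sorted (descending): 479, 449, 331, 265, 263, 253, 253, 253
The 3 values of 253 occupy positions 6–8 → average rank 7.
Lia has value 253 MPa → rank 7.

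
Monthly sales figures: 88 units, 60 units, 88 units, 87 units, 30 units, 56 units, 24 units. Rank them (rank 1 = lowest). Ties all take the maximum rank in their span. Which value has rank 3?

Sorted (ascending): 24, 30, 56, 60, 87, 88, 88
The 2 values of 88 occupy positions 6–7 → each gets rank 7.
Rank 3 → value 56.

56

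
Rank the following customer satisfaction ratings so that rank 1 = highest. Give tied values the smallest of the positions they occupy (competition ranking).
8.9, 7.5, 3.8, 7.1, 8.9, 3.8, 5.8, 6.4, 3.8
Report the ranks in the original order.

1, 3, 7, 4, 1, 7, 6, 5, 7

Sorted (descending): 8.9, 8.9, 7.5, 7.1, 6.4, 5.8, 3.8, 3.8, 3.8
The 2 values of 8.9 occupy positions 1–2 → each gets rank 1.
The 3 values of 3.8 occupy positions 7–9 → each gets rank 7.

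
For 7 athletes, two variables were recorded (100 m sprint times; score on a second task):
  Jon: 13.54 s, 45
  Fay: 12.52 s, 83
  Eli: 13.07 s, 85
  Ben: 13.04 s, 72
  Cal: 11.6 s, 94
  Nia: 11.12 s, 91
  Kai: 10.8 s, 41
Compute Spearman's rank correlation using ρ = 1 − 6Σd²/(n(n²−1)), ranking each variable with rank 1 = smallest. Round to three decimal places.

-0.107

Ranks of variable 1: 7, 4, 6, 5, 3, 2, 1
Ranks of variable 2: 2, 4, 5, 3, 7, 6, 1
d = r₁ − r₂: 5, 0, 1, 2, -4, -4, 0
d²: 25, 0, 1, 4, 16, 16, 0; Σd² = 62
ρ = 1 − 6·62/(7·48) = 1 − 372/336 = -0.107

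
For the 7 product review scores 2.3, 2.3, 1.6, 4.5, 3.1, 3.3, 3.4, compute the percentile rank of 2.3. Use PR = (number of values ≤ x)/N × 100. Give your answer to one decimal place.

N = 7.
Strictly below 2.3: 1. Equal to 2.3: 2.
PR = 3/7 × 100 = 42.9

42.9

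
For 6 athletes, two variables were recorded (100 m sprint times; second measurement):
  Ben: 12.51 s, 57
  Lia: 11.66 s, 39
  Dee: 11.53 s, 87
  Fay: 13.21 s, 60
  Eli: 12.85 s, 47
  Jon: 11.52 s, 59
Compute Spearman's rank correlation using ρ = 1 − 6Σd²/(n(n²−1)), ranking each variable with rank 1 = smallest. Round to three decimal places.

Ranks of variable 1: 4, 3, 2, 6, 5, 1
Ranks of variable 2: 3, 1, 6, 5, 2, 4
d = r₁ − r₂: 1, 2, -4, 1, 3, -3
d²: 1, 4, 16, 1, 9, 9; Σd² = 40
ρ = 1 − 6·40/(6·35) = 1 − 240/210 = -0.143

-0.143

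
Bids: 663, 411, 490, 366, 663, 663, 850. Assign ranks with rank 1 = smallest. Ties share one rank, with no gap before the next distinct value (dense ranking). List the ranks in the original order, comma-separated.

Sorted (ascending): 366, 411, 490, 663, 663, 663, 850
The 3 values of 663 share dense rank 4.
Remaining distinct values take the next consecutive integers.

4, 2, 3, 1, 4, 4, 5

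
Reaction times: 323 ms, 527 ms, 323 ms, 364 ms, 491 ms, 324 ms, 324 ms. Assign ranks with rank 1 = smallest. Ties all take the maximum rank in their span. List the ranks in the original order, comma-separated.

Sorted (ascending): 323, 323, 324, 324, 364, 491, 527
The 2 values of 323 occupy positions 1–2 → each gets rank 2.
The 2 values of 324 occupy positions 3–4 → each gets rank 4.

2, 7, 2, 5, 6, 4, 4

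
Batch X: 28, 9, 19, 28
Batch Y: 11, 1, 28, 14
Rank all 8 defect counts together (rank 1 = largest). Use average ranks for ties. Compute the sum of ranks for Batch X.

Sorted (descending): 28, 28, 28, 19, 14, 11, 9, 1
The 3 values of 28 occupy positions 1–3 → average rank 2.
Batch X values → pooled ranks: 28→2, 9→7, 19→4, 28→2
Rank sum = 2 + 7 + 4 + 2 = 15

15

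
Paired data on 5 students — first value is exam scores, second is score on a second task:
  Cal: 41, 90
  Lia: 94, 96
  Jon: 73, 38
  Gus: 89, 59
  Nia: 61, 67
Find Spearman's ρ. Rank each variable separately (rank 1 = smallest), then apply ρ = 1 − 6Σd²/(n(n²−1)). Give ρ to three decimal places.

Ranks of variable 1: 1, 5, 3, 4, 2
Ranks of variable 2: 4, 5, 1, 2, 3
d = r₁ − r₂: -3, 0, 2, 2, -1
d²: 9, 0, 4, 4, 1; Σd² = 18
ρ = 1 − 6·18/(5·24) = 1 − 108/120 = 0.100

0.100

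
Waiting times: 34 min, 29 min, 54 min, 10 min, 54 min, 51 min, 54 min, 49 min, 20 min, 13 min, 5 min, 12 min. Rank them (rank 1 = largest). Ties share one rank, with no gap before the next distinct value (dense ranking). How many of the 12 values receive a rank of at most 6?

Sorted (descending): 54, 54, 54, 51, 49, 34, 29, 20, 13, 12, 10, 5
The 3 values of 54 share dense rank 1.
Remaining distinct values take the next consecutive integers.
Ranks ≤ 6: {1, 1, 1, 2, 3, 4, 5, 6} → 8 values.

8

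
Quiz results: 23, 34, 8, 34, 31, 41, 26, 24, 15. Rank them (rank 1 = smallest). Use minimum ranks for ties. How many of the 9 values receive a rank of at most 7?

Sorted (ascending): 8, 15, 23, 24, 26, 31, 34, 34, 41
The 2 values of 34 occupy positions 7–8 → each gets rank 7.
Ranks ≤ 7: {1, 2, 3, 4, 5, 6, 7, 7} → 8 values.

8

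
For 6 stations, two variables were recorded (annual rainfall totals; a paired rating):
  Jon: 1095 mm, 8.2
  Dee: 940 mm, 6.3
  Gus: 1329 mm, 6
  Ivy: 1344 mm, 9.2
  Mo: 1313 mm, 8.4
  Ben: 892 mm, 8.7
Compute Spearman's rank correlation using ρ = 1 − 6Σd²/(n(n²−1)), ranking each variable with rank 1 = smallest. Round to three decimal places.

Ranks of variable 1: 3, 2, 5, 6, 4, 1
Ranks of variable 2: 3, 2, 1, 6, 4, 5
d = r₁ − r₂: 0, 0, 4, 0, 0, -4
d²: 0, 0, 16, 0, 0, 16; Σd² = 32
ρ = 1 − 6·32/(6·35) = 1 − 192/210 = 0.086

0.086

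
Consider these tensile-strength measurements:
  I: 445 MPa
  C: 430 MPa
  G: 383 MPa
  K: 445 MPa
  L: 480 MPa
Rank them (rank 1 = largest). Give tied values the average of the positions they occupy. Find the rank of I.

2.5

Sorted (descending): 480, 445, 445, 430, 383
The 2 values of 445 occupy positions 2–3 → average rank (2+3)/2 = 2.5.
I has value 445 MPa → rank 2.5.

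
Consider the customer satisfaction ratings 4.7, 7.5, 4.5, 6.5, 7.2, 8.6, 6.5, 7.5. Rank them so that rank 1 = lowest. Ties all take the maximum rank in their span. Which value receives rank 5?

7.2

Sorted (ascending): 4.5, 4.7, 6.5, 6.5, 7.2, 7.5, 7.5, 8.6
The 2 values of 6.5 occupy positions 3–4 → each gets rank 4.
The 2 values of 7.5 occupy positions 6–7 → each gets rank 7.
Rank 5 → value 7.2.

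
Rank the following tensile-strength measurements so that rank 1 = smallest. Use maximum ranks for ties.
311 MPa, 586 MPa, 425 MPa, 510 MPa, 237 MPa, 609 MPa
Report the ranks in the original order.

2, 5, 3, 4, 1, 6

Sorted (ascending): 237, 311, 425, 510, 586, 609
No ties — each value takes its position as its rank.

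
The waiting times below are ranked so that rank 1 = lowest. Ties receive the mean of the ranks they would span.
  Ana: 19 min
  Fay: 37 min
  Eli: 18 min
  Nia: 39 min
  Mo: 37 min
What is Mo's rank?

Sorted (ascending): 18, 19, 37, 37, 39
The 2 values of 37 occupy positions 3–4 → average rank (3+4)/2 = 3.5.
Mo has value 37 min → rank 3.5.

3.5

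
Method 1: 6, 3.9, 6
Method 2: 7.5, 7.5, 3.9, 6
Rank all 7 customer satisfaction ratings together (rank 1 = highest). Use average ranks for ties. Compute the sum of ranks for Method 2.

Sorted (descending): 7.5, 7.5, 6, 6, 6, 3.9, 3.9
The 2 values of 7.5 occupy positions 1–2 → average rank (1+2)/2 = 1.5.
The 3 values of 6 occupy positions 3–5 → average rank 4.
The 2 values of 3.9 occupy positions 6–7 → average rank (6+7)/2 = 6.5.
Method 2 values → pooled ranks: 7.5→1.5, 7.5→1.5, 3.9→6.5, 6→4
Rank sum = 1.5 + 1.5 + 6.5 + 4 = 13.5

13.5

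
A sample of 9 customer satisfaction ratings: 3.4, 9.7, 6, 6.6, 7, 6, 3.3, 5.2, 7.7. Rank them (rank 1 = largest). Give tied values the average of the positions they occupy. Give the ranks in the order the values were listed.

Sorted (descending): 9.7, 7.7, 7, 6.6, 6, 6, 5.2, 3.4, 3.3
The 2 values of 6 occupy positions 5–6 → average rank (5+6)/2 = 5.5.

8, 1, 5.5, 4, 3, 5.5, 9, 7, 2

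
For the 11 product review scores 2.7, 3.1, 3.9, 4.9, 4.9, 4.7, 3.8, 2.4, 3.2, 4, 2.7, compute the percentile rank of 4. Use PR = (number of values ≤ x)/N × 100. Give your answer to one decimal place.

72.7

N = 11.
Strictly below 4: 7. Equal to 4: 1.
PR = 8/11 × 100 = 72.7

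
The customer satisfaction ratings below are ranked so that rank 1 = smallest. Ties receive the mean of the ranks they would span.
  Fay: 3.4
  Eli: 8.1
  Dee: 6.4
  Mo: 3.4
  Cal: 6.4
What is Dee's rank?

3.5

Sorted (ascending): 3.4, 3.4, 6.4, 6.4, 8.1
The 2 values of 3.4 occupy positions 1–2 → average rank (1+2)/2 = 1.5.
The 2 values of 6.4 occupy positions 3–4 → average rank (3+4)/2 = 3.5.
Dee has value 6.4 → rank 3.5.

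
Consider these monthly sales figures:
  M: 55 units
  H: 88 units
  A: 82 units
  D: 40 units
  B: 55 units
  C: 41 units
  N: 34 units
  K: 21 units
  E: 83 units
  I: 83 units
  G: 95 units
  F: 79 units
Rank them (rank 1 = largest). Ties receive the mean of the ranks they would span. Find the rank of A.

Sorted (descending): 95, 88, 83, 83, 82, 79, 55, 55, 41, 40, 34, 21
The 2 values of 83 occupy positions 3–4 → average rank (3+4)/2 = 3.5.
The 2 values of 55 occupy positions 7–8 → average rank (7+8)/2 = 7.5.
A has value 82 units → rank 5.

5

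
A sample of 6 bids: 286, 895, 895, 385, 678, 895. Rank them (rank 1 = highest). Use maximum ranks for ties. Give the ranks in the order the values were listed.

Sorted (descending): 895, 895, 895, 678, 385, 286
The 3 values of 895 occupy positions 1–3 → each gets rank 3.

6, 3, 3, 5, 4, 3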